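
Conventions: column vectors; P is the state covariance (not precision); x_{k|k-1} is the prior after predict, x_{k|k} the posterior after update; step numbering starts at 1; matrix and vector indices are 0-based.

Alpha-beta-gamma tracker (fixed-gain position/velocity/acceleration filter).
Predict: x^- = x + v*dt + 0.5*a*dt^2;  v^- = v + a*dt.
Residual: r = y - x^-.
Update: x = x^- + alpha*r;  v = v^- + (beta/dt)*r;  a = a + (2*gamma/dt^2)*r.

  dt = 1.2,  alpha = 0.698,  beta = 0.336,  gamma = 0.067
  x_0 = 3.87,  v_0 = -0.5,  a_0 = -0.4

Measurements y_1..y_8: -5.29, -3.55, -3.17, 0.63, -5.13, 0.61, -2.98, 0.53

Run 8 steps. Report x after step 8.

x_post = 0.4125

step 1: x_pred=2.9820  r=-8.2720  x^+=-2.7919  v^+=-3.2962  a^+=-1.1698
step 2: x_pred=-7.5895  r=4.0395  x^+=-4.7699  v^+=-3.5688  a^+=-0.7939
step 3: x_pred=-9.6241  r=6.4541  x^+=-5.1191  v^+=-2.7143  a^+=-0.1933
step 4: x_pred=-8.5155  r=9.1455  x^+=-2.1319  v^+=-0.3855  a^+=0.6578
step 5: x_pred=-2.1209  r=-3.0091  x^+=-4.2213  v^+=-0.4387  a^+=0.3778
step 6: x_pred=-4.4758  r=5.0858  x^+=-0.9259  v^+=1.4386  a^+=0.8510
step 7: x_pred=1.4131  r=-4.3931  x^+=-1.6533  v^+=1.2297  a^+=0.4422
step 8: x_pred=0.1408  r=0.3892  x^+=0.4125  v^+=1.8694  a^+=0.4784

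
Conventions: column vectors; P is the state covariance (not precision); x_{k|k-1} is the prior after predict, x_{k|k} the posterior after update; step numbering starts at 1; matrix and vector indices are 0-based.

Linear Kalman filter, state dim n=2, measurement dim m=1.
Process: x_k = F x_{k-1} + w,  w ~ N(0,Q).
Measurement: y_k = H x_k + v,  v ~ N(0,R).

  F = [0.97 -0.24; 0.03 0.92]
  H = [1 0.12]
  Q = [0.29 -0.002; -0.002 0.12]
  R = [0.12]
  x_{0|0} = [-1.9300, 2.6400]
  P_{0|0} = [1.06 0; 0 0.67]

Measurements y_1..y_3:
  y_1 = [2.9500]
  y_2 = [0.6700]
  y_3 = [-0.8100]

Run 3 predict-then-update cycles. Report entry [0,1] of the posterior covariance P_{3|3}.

P_post[0,1] = -0.1100

step 1: x^-=[-2.5057, 2.3709]  P^-=[1.3259 -0.1191; -0.1191 0.6880]  S=[1.4273]  K=[0.9190; -0.0256]  nu=[5.1712]  x^+=[2.2466, 2.2386]  P^+=[0.1205 -0.0855; -0.0855 0.6871]
step 2: x^-=[1.6419, 2.1269]  P^-=[0.4828 -0.2259; -0.2259 0.6970]  S=[0.5586]  K=[0.8158; -0.2547]  nu=[-1.2272]  x^+=[0.6409, 2.4394]  P^+=[0.1111 -0.1098; -0.1098 0.6607]
step 3: x^-=[0.0362, 2.2635]  P^-=[0.4837 -0.2419; -0.2419 0.6733]  S=[0.5554]  K=[0.8187; -0.2901]  nu=[-1.1178]  x^+=[-0.8790, 2.5878]  P^+=[0.1114 -0.1100; -0.1100 0.6265]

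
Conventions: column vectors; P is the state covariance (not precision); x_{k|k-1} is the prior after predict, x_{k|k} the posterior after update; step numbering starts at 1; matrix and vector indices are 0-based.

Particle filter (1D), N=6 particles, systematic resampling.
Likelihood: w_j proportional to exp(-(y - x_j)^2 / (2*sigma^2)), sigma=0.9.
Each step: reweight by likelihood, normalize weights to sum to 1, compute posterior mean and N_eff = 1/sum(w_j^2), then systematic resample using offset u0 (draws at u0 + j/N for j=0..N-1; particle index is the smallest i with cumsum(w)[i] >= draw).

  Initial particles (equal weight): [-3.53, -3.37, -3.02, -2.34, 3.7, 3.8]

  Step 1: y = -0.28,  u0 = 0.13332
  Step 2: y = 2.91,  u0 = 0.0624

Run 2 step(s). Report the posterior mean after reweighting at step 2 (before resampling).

post_mean = -2.3412

step 1: w=[0.0170, 0.0317, 0.1118, 0.8385, 0.0007, 0.0004]  mean=-2.4625  Neff=1.3951  idx=[2, 3, 3, 3, 3, 3]
step 2: w=[0.0018, 0.1996, 0.1996, 0.1996, 0.1996, 0.1996]  mean=-2.3412  Neff=5.0183  idx=[1, 2, 2, 3, 4, 5]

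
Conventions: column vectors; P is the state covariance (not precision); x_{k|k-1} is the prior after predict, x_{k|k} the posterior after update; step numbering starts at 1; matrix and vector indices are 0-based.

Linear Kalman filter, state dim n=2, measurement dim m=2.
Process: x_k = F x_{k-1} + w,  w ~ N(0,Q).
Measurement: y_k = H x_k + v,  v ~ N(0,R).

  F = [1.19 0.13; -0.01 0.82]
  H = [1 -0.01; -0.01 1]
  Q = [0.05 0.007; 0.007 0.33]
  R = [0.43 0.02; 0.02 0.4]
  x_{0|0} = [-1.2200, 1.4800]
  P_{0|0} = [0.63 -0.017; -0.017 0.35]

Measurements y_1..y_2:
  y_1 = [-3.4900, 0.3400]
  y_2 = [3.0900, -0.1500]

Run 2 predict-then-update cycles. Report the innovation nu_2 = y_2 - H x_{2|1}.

innov = [6.3099, -0.7837]

step 1: x^-=[-1.2594, 1.2258]  P^-=[0.9428 0.0202; 0.0202 0.5657]  S=[1.3724 0.0252; 0.0252 0.9654]  K=[0.6869 -0.0067; -0.0001 0.5858]  nu=[-2.2183, -0.8984]  x^+=[-2.7772, 0.6998]  P^+=[0.2954 0.0140; 0.0140 0.2344]
step 2: x^-=[-3.2139, 0.6016]  P^-=[0.4766 0.0421; 0.0421 0.4874]  S=[0.9058 0.0525; 0.0525 0.8866]  K=[0.5250 0.0111; 0.0093 0.5487]  nu=[6.3099, -0.7837]  x^+=[0.0904, 0.2304]  P^+=[0.2262 0.0172; 0.0172 0.2199]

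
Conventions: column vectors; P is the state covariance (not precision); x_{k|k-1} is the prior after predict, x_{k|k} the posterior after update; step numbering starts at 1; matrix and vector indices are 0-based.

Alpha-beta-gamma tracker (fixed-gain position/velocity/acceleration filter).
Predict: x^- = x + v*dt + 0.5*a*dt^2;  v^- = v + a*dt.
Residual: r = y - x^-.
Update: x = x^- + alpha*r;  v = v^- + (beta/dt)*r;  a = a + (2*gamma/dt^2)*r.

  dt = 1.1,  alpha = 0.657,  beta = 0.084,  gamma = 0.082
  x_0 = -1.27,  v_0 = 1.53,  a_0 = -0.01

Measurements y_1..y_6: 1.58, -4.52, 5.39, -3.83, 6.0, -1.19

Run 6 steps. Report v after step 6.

v_post = -0.7465

step 1: x_pred=0.4070  r=1.1730  x^+=1.1776  v^+=1.6086  a^+=0.1490
step 2: x_pred=3.0372  r=-7.5572  x^+=-1.9279  v^+=1.1954  a^+=-0.8753
step 3: x_pred=-1.1425  r=6.5325  x^+=3.1493  v^+=0.7314  a^+=0.0101
step 4: x_pred=3.9600  r=-7.7900  x^+=-1.1580  v^+=0.1476  a^+=-1.0457
step 5: x_pred=-1.6283  r=7.6283  x^+=3.3835  v^+=-0.4201  a^+=-0.0118
step 6: x_pred=2.9142  r=-4.1042  x^+=0.2177  v^+=-0.7465  a^+=-0.5681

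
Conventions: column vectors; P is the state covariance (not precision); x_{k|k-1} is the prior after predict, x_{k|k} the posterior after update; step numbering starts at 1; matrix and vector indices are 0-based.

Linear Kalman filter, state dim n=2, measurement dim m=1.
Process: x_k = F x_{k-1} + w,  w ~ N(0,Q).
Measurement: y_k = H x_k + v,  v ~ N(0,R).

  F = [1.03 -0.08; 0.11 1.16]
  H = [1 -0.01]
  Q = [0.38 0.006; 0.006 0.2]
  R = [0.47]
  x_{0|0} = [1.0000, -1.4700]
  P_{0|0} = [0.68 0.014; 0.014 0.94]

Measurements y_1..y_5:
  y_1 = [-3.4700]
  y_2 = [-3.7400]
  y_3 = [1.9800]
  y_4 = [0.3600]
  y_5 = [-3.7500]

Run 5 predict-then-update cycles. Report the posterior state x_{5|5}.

step 1: x^-=[1.1476, -1.5952]  P^-=[1.1051 0.0124; 0.0124 1.4767]  S=[1.5750]  K=[0.7016; -0.0015]  nu=[-4.6336]  x^+=[-2.1032, -1.5883]  P^+=[0.3299 0.0141; 0.0141 1.4767]
step 2: x^-=[-2.0392, -2.0738]  P^-=[0.7371 -0.0770; -0.0770 2.1946]  S=[1.2089]  K=[0.6104; -0.0818]  nu=[-1.7215]  x^+=[-3.0900, -1.9329]  P^+=[0.2867 -0.0166; -0.0166 2.1865]
step 3: x^-=[-3.0281, -2.5821]  P^-=[0.7009 -0.1841; -0.1841 3.1414]  S=[1.1749]  K=[0.5981; -0.1834]  nu=[4.9823]  x^+=[-0.0480, -3.4960]  P^+=[0.2806 -0.0552; -0.0552 3.1018]
step 4: x^-=[0.2302, -4.0606]  P^-=[0.7066 -0.3155; -0.3155 4.3631]  S=[1.1834]  K=[0.5998; -0.3035]  nu=[0.0892]  x^+=[0.2837, -4.0877]  P^+=[0.2809 -0.1001; -0.1001 4.2541]
step 5: x^-=[0.6192, -4.7105]  P^-=[0.7217 -0.4757; -0.4757 5.9022]  S=[1.2018]  K=[0.6045; -0.4449]  nu=[-4.4163]  x^+=[-2.0504, -2.7456]  P^+=[0.2826 -0.1525; -0.1525 5.6643]

x_post = [-2.0504, -2.7456]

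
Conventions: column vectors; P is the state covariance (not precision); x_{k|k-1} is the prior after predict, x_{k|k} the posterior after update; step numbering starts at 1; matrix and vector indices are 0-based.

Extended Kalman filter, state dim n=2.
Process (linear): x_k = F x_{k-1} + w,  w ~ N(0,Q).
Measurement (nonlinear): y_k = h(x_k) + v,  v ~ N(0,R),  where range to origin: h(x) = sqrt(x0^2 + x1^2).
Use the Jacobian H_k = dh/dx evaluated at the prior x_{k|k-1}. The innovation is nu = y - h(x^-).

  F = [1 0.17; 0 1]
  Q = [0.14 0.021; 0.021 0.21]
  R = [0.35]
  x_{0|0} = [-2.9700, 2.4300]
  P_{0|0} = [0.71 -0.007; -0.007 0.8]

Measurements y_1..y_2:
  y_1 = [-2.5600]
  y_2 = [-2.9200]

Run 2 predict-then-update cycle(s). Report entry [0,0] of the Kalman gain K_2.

K[0,0] = -0.3481

step 1: x^-=[-2.5569, 2.4300]  P^-=[0.8707 0.1500; 0.1500 1.0100]  H_jac=[-0.7249 0.6889]  S=[1.1370]  K=[-0.4642; 0.5163]  nu=[-6.0874]  x^+=[0.2690, -0.7130]  P^+=[0.6257 0.4225; 0.4225 0.7069]
step 2: x^-=[0.1478, -0.7130]  P^-=[0.9298 0.5637; 0.5637 0.9169]  H_jac=[0.2030 -0.9792]  S=[1.0433]  K=[-0.3481; -0.7508]  nu=[-3.6481]  x^+=[1.4178, 2.0262]  P^+=[0.8034 0.2910; 0.2910 0.3287]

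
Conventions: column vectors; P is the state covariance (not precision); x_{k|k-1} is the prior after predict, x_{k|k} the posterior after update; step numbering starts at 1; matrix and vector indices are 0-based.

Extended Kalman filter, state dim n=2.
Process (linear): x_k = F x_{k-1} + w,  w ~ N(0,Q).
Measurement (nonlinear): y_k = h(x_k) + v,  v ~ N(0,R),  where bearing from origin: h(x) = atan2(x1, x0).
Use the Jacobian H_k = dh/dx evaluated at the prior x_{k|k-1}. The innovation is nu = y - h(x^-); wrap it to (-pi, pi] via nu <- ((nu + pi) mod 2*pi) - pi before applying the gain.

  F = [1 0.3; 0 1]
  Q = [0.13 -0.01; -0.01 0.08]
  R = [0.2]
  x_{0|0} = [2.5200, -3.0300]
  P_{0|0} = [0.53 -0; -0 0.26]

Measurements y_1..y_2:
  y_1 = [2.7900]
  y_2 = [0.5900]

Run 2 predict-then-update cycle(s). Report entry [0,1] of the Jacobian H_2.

step 1: x^-=[1.6110, -3.0300]  P^-=[0.6834 0.0680; 0.0680 0.3400]  H_jac=[0.2573 0.1368]  S=[0.2564]  K=[0.7221; 0.2497]  nu=[-2.4111]  x^+=[-0.1300, -3.6319]  P^+=[0.5497 0.0218; 0.0218 0.3240]
step 2: x^-=[-1.2196, -3.6319]  P^-=[0.7219 0.1090; 0.1090 0.4040]  H_jac=[0.2474 -0.0831]  S=[0.2425]  K=[0.6993; -0.0272]  nu=[2.4848]  x^+=[0.5179, -3.6996]  P^+=[0.6034 0.1136; 0.1136 0.4038]

H_jac[0,1] = -0.0831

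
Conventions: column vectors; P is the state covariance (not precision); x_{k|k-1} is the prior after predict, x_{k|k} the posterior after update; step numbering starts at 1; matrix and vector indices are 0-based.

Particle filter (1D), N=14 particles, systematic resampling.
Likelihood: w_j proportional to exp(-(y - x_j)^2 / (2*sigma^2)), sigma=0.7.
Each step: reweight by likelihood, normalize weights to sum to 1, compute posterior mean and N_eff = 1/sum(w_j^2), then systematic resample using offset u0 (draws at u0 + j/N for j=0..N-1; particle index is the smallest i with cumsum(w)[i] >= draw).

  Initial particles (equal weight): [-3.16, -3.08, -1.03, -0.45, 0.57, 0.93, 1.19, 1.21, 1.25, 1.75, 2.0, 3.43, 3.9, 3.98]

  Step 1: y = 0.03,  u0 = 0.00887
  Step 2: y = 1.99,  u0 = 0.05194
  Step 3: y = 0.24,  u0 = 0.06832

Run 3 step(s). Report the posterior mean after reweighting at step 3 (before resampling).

step 1: w=[0.0000, 0.0000, 0.1035, 0.2575, 0.2419, 0.1425, 0.0825, 0.0787, 0.0713, 0.0159, 0.0062, 0.0000, 0.0000, 0.0000]  mean=0.3707  Neff=5.7409  idx=[2, 2, 3, 3, 3, 4, 4, 4, 4, 5, 5, 6, 7, 8]
step 2: w=[0.0000, 0.0000, 0.0008, 0.0008, 0.0008, 0.0459, 0.0459, 0.0459, 0.0459, 0.1142, 0.1142, 0.1870, 0.1931, 0.2055]  mean=1.0288  Neff=6.7133  idx=[6, 7, 9, 9, 10, 10, 11, 11, 12, 12, 12, 13, 13, 13]
step 3: w=[0.1233, 0.1233, 0.0848, 0.0848, 0.0848, 0.0848, 0.0549, 0.0549, 0.0528, 0.0528, 0.0528, 0.0487, 0.0487, 0.0487]  mean=0.9608  Neff=12.3948  idx=[0, 1, 1, 2, 3, 4, 4, 5, 6, 8, 9, 11, 12, 13]

post_mean = 0.9608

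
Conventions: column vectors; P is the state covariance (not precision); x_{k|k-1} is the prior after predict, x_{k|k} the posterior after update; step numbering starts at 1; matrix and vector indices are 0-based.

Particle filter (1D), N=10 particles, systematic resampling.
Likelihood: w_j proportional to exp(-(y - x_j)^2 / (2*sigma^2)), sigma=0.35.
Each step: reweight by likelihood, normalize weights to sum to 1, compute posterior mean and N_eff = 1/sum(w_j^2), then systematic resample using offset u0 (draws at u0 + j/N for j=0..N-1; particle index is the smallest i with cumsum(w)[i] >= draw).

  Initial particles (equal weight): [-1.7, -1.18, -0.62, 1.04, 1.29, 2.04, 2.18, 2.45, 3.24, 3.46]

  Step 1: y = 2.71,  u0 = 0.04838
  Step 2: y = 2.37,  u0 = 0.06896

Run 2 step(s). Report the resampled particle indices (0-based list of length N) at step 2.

step 1: w=[0.0000, 0.0000, 0.0000, 0.0000, 0.0002, 0.0967, 0.1919, 0.4584, 0.1919, 0.0608]  mean=2.5714  Neff=3.3682  idx=[5, 6, 6, 7, 7, 7, 7, 8, 8, 9]
step 2: w=[0.1008, 0.1356, 0.1356, 0.1531, 0.1531, 0.1531, 0.1531, 0.0072, 0.0072, 0.0012]  mean=2.3480  Neff=7.1014  idx=[0, 1, 2, 2, 3, 4, 4, 5, 6, 6]

resampled_idx = [0, 1, 2, 2, 3, 4, 4, 5, 6, 6]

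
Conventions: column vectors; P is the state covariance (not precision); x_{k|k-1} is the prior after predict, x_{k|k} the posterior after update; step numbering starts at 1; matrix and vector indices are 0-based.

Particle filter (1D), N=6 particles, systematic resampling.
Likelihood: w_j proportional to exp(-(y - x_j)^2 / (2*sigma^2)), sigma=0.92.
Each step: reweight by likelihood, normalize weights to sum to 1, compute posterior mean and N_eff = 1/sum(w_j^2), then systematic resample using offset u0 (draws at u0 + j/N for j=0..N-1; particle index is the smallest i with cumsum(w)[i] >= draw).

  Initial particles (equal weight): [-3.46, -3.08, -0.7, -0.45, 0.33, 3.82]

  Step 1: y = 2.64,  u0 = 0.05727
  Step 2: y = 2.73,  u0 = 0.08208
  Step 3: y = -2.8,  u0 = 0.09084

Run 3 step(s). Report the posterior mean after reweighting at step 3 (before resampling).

step 1: w=[0.0000, 0.0000, 0.0028, 0.0073, 0.0878, 0.9021]  mean=3.4697  Neff=1.2172  idx=[4, 5, 5, 5, 5, 5]
step 2: w=[0.0133, 0.1973, 0.1973, 0.1973, 0.1973, 0.1973]  mean=3.7737  Neff=5.1306  idx=[1, 2, 3, 3, 4, 5]
step 3: w=[0.1667, 0.1667, 0.1667, 0.1667, 0.1667, 0.1667]  mean=3.8200  Neff=6.0000  idx=[0, 1, 2, 3, 4, 5]

post_mean = 3.8200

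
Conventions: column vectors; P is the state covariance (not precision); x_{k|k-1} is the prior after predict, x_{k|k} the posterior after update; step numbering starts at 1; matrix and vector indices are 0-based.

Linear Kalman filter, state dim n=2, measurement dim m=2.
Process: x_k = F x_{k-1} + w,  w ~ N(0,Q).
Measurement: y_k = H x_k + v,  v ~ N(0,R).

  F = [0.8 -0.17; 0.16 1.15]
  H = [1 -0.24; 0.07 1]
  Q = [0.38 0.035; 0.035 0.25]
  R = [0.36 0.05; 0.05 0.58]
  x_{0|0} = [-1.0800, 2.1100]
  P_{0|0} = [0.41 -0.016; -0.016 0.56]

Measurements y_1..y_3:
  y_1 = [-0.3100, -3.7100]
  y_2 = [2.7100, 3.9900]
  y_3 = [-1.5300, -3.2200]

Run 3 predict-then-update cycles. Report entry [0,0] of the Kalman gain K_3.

step 1: x^-=[-1.2227, 2.2537]  P^-=[0.6629 -0.0363; -0.0363 0.9952]  S=[1.0977 -0.1781; -0.1781 1.5734]  K=[0.6244 0.0771; -0.1510 0.6138]  nu=[1.4536, -5.8781]  x^+=[-0.7684, -1.5739]  P^+=[0.2428 0.0590; 0.0590 0.3443]
step 2: x^-=[-0.3472, -1.9330]  P^-=[0.5293 0.0514; 0.0514 0.7333]  S=[0.9069 -0.0384; -0.0384 1.3231]  K=[0.5736 0.0835; -0.1139 0.5536]  nu=[2.5932, 5.9473]  x^+=[1.6369, 1.0642]  P^+=[0.2254 0.0613; 0.0613 0.3111]
step 3: x^-=[1.1286, 1.4857]  P^-=[0.5166 0.0578; 0.0578 0.6898]  S=[0.8886 -0.0226; -0.0226 1.2804]  K=[0.5679 0.0834; -0.1076 0.5400]  nu=[-2.3020, -4.7847]  x^+=[-0.5776, -0.8504]  P^+=[0.2233 0.0611; 0.0611 0.3035]

K[0,0] = 0.5679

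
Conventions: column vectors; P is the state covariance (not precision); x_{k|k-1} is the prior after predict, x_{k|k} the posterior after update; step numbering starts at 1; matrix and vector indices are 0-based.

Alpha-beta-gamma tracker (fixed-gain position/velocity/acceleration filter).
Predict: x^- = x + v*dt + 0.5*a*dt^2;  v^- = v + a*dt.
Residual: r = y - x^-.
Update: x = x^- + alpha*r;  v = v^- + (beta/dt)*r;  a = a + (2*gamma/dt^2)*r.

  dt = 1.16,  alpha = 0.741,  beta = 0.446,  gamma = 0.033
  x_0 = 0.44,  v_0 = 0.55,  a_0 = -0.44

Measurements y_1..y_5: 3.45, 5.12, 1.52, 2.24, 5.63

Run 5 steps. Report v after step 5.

step 1: x_pred=0.7820  r=2.6680  x^+=2.7590  v^+=1.0654  a^+=-0.3091
step 2: x_pred=3.7869  r=1.3331  x^+=4.7747  v^+=1.2194  a^+=-0.2437
step 3: x_pred=6.0252  r=-4.5052  x^+=2.6868  v^+=-0.7955  a^+=-0.4647
step 4: x_pred=1.4514  r=0.7886  x^+=2.0357  v^+=-1.0314  a^+=-0.4260
step 5: x_pred=0.5527  r=5.0773  x^+=4.3150  v^+=0.4265  a^+=-0.1770

v_post = 0.4265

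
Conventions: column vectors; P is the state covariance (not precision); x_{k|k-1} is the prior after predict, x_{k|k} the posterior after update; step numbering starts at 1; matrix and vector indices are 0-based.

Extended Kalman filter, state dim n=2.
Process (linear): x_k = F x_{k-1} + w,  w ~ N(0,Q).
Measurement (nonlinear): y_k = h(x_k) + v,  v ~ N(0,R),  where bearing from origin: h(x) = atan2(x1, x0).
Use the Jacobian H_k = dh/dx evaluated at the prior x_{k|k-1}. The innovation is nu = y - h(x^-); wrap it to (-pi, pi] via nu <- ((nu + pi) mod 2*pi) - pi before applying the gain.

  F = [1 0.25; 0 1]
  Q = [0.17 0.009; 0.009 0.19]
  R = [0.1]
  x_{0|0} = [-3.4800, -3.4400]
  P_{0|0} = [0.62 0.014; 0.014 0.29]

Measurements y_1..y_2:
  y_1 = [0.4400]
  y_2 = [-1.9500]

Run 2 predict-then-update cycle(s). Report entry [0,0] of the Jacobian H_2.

step 1: x^-=[-4.3400, -3.4400]  P^-=[0.8151 0.0955; 0.0955 0.4800]  H_jac=[0.1122 -0.1415]  S=[0.1168]  K=[0.6669; -0.4897]  nu=[2.9114]  x^+=[-2.3985, -4.8657]  P^+=[0.7632 0.1337; 0.1337 0.4520]
step 2: x^-=[-3.6149, -4.8657]  P^-=[1.0282 0.2556; 0.2556 0.6420]  H_jac=[0.1324 -0.0984]  S=[0.1176]  K=[0.9441; -0.2492]  nu=[0.2598]  x^+=[-3.3697, -4.9304]  P^+=[0.9234 0.2833; 0.2833 0.6347]

H_jac[0,0] = 0.1324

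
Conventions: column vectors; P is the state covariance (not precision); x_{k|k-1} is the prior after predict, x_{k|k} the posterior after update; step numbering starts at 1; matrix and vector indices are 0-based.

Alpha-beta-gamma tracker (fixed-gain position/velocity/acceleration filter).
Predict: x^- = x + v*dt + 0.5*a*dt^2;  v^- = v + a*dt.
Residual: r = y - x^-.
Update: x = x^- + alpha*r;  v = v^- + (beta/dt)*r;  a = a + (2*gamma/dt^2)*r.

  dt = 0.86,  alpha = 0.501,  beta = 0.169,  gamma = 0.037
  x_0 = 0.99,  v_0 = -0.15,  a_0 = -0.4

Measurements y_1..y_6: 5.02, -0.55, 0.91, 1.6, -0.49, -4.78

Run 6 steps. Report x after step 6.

step 1: x_pred=0.7131  r=4.3069  x^+=2.8708  v^+=0.3524  a^+=0.0309
step 2: x_pred=3.1853  r=-3.7353  x^+=1.3139  v^+=-0.3551  a^+=-0.3428
step 3: x_pred=0.8818  r=0.0282  x^+=0.8959  v^+=-0.6443  a^+=-0.3400
step 4: x_pred=0.2161  r=1.3839  x^+=0.9094  v^+=-0.6648  a^+=-0.2015
step 5: x_pred=0.2632  r=-0.7532  x^+=-0.1142  v^+=-0.9861  a^+=-0.2769
step 6: x_pred=-1.0646  r=-3.7154  x^+=-2.9260  v^+=-1.9543  a^+=-0.6486

x_post = -2.9260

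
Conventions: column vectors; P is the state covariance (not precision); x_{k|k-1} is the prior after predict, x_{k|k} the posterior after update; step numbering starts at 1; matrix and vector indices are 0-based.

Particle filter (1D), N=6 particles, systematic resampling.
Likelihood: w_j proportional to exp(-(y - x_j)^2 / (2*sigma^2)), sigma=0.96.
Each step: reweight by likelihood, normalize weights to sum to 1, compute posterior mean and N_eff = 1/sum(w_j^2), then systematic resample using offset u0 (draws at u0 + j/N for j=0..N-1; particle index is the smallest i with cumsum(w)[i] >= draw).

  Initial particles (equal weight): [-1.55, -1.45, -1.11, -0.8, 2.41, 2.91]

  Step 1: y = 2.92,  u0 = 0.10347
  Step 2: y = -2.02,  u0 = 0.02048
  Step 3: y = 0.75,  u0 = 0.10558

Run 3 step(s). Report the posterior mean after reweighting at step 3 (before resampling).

step 1: w=[0.0000, 0.0000, 0.0001, 0.0003, 0.4646, 0.5350]  mean=2.6762  Neff=1.9917  idx=[4, 4, 4, 5, 5, 5]
step 2: w=[0.3089, 0.3089, 0.3089, 0.0244, 0.0244, 0.0244]  mean=2.4466  Neff=3.4707  idx=[0, 0, 1, 1, 2, 2]
step 3: w=[0.1667, 0.1667, 0.1667, 0.1667, 0.1667, 0.1667]  mean=2.4100  Neff=6.0000  idx=[0, 1, 2, 3, 4, 5]

post_mean = 2.4100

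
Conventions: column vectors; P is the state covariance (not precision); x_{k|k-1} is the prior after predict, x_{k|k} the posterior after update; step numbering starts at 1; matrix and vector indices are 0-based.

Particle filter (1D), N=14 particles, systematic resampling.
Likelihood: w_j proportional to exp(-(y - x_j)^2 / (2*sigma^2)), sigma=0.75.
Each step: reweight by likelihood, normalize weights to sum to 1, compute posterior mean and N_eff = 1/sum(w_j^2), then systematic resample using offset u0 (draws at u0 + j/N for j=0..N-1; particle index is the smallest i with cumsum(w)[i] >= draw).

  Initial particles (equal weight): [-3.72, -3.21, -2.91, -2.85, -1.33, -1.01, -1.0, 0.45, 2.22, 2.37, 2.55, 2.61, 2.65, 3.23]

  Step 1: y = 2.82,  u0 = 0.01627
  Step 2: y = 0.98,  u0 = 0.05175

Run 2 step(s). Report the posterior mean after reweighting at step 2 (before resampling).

post_mean = 2.4412

step 1: w=[0.0000, 0.0000, 0.0000, 0.0000, 0.0000, 0.0000, 0.0000, 0.0013, 0.1369, 0.1575, 0.1767, 0.1813, 0.1838, 0.1624]  mean=2.6135  Neff=5.9582  idx=[8, 8, 9, 9, 10, 10, 10, 11, 11, 12, 12, 12, 13, 13]
step 2: w=[0.1530, 0.1530, 0.1077, 0.1077, 0.0671, 0.0671, 0.0671, 0.0566, 0.0566, 0.0503, 0.0503, 0.0503, 0.0067, 0.0067]  mean=2.4412  Neff=10.2471  idx=[0, 0, 1, 1, 2, 2, 3, 4, 5, 6, 7, 9, 10, 11]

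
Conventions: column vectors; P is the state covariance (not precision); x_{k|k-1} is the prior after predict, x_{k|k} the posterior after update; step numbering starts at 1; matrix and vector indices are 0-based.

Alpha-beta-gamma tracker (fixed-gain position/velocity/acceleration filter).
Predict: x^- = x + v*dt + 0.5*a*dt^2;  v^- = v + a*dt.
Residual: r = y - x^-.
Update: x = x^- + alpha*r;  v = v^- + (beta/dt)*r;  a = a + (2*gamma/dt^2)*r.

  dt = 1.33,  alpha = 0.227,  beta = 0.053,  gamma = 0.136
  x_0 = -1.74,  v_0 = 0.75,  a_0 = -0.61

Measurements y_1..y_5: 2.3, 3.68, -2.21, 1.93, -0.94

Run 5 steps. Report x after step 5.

x_post = 1.9916

step 1: x_pred=-1.2820  r=3.5820  x^+=-0.4689  v^+=0.0814  a^+=-0.0592
step 2: x_pred=-0.4129  r=4.0929  x^+=0.5162  v^+=0.1658  a^+=0.5702
step 3: x_pred=1.2410  r=-3.4510  x^+=0.4576  v^+=0.7866  a^+=0.0395
step 4: x_pred=1.5387  r=0.3913  x^+=1.6275  v^+=0.8547  a^+=0.0997
step 5: x_pred=2.8525  r=-3.7925  x^+=1.9916  v^+=0.8362  a^+=-0.4835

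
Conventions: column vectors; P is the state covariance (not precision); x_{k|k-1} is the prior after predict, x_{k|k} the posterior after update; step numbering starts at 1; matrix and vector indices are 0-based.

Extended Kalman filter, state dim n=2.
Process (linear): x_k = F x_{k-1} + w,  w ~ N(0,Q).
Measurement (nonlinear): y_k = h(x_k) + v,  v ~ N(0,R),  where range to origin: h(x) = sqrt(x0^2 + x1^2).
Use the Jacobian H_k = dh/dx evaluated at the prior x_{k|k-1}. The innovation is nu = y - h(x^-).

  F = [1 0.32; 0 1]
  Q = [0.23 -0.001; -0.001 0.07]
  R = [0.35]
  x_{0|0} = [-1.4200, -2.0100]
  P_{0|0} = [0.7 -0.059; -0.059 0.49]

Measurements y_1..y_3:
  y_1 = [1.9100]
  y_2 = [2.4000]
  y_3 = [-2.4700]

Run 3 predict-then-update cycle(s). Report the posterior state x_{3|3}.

x_post = [0.3651, -0.2931]

step 1: x^-=[-2.0632, -2.0100]  P^-=[0.9424 0.0968; 0.0968 0.5600]  H_jac=[-0.7163 -0.6978]  S=[1.2030]  K=[-0.6173; -0.3825]  nu=[-0.9704]  x^+=[-1.4642, -1.6388]  P^+=[0.4840 -0.1872; -0.1872 0.3840]
step 2: x^-=[-1.9886, -1.6388]  P^-=[0.6335 -0.0653; -0.0653 0.4540]  H_jac=[-0.7717 -0.6360]  S=[0.8468]  K=[-0.5283; -0.2814]  nu=[-0.1769]  x^+=[-1.8952, -1.5891]  P^+=[0.3972 -0.1912; -0.1912 0.3869]
step 3: x^-=[-2.4036, -1.5891]  P^-=[0.5444 -0.0684; -0.0684 0.4569]  H_jac=[-0.8342 -0.5515]  S=[0.8049]  K=[-0.5174; -0.2422]  nu=[-5.3514]  x^+=[0.3651, -0.2931]  P^+=[0.3290 -0.1693; -0.1693 0.4097]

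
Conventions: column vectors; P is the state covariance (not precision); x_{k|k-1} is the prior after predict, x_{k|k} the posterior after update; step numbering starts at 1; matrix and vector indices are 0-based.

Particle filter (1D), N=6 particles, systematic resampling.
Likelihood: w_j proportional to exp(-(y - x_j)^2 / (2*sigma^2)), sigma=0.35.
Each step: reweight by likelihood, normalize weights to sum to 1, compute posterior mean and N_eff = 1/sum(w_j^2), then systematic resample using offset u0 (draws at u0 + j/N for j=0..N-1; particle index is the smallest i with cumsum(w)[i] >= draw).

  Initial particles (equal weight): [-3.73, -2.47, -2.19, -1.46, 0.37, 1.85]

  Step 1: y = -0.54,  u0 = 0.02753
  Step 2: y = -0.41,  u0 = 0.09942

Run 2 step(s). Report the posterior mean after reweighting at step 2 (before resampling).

step 1: w=[0.0000, 0.0000, 0.0002, 0.4812, 0.5185, 0.0000]  mean=-0.5112  Neff=1.9981  idx=[3, 3, 3, 4, 4, 4]
step 2: w=[0.0392, 0.0392, 0.0392, 0.2942, 0.2942, 0.2942]  mean=0.1551  Neff=3.7846  idx=[2, 3, 4, 4, 5, 5]

post_mean = 0.1551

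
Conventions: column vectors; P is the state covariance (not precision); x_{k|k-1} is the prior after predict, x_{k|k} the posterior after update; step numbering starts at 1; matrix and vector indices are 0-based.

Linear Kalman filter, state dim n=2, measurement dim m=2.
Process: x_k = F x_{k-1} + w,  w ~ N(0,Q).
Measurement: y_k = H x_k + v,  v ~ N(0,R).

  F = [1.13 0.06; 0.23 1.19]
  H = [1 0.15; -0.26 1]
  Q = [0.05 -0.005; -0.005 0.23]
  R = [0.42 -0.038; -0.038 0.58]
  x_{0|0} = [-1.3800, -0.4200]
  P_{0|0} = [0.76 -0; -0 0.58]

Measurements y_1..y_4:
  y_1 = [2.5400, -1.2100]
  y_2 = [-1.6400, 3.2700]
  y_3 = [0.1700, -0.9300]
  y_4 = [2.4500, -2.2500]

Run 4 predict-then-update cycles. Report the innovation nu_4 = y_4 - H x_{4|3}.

step 1: x^-=[-1.5846, -0.8172]  P^-=[1.0225 0.2339; 0.2339 1.0915]  S=[1.5373 0.0847; 0.0847 1.6190]  K=[0.6911 -0.0559; 0.2243 0.6249]  nu=[4.2472, -0.8048]  x^+=[1.3954, -0.3676]  P^+=[0.2899 0.0167; 0.0167 0.3583]
step 2: x^-=[1.5548, -0.1166]  P^-=[0.4237 0.1186; 0.1186 0.7618]  S=[0.8964 0.0801; 0.0801 1.3088]  K=[0.4946 -0.0238; 0.2110 0.5456]  nu=[-3.1773, 3.7908]  x^+=[-0.1071, 1.2812]  P^+=[0.2055 0.0208; 0.0208 0.3138]
step 3: x^-=[-0.0441, 1.5000]  P^-=[0.3164 0.0991; 0.0991 0.6967]  S=[0.7818 0.0795; 0.0795 1.2466]  K=[0.4251 -0.0136; 0.2071 0.5250]  nu=[-0.0109, -2.4414]  x^+=[-0.0156, 0.2159]  P^+=[0.1758 0.0217; 0.0217 0.3023]
step 4: x^-=[-0.0046, 0.2533]  P^-=[0.2785 0.0917; 0.0917 0.6792]  S=[0.7413 0.0796; 0.0796 1.2304]  K=[0.3953 -0.0099; 0.2054 0.5194]  nu=[2.4166, -2.5045]  x^+=[0.9755, -0.5511]  P^+=[0.1632 0.0217; 0.0217 0.2991]

innov = [2.4166, -2.5045]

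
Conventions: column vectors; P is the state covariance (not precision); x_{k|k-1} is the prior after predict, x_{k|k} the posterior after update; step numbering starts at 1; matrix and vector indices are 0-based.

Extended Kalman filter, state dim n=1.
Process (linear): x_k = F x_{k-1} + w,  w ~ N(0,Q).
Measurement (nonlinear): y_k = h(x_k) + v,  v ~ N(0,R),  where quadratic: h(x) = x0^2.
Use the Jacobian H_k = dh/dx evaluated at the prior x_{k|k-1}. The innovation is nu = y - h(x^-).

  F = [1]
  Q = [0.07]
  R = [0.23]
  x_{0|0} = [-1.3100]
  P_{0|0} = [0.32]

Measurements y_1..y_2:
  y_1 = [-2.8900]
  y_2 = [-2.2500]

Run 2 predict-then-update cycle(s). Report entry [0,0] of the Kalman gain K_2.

K[0,0] = 0.2321

step 1: x^-=[-1.3100]  P^-=[0.3900]  H_jac=[-2.6200]  S=[2.9071]  K=[-0.3515]  nu=[-4.6061]  x^+=[0.3090]  P^+=[0.0309]
step 2: x^-=[0.3090]  P^-=[0.1009]  H_jac=[0.6179]  S=[0.2685]  K=[0.2321]  nu=[-2.3455]  x^+=[-0.2354]  P^+=[0.0864]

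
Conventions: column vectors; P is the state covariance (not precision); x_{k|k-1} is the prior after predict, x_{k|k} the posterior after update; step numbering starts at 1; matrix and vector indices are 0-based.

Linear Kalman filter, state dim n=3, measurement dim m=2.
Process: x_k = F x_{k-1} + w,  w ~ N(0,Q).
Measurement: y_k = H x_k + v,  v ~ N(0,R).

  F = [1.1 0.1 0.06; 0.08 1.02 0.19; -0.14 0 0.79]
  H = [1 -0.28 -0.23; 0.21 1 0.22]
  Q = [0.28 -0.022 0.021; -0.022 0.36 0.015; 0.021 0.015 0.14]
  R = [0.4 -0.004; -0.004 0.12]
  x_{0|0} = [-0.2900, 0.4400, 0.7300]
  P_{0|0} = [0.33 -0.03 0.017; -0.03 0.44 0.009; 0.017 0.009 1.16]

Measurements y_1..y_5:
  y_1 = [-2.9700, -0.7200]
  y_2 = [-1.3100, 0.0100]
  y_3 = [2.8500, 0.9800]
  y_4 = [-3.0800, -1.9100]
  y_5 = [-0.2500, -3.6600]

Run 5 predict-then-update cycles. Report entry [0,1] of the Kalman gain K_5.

K[0,1] = 0.2152

step 1: x^-=[-0.2312, 0.5643, 0.6173]  P^-=[0.6836 0.0356 0.0409; 0.0356 0.8609 0.1976; 0.0409 0.1976 0.8667]  S=[1.1837 -0.1624; -0.1624 1.1586]  K=[0.5949 0.2458; -0.1060 0.7721; -0.1362 0.3234]  nu=[-2.4388, -1.3716]  x^+=[-2.0192, -0.2361, 0.5059]  P^+=[0.2422 -0.0393 0.0705; -0.0393 0.1302 -0.1315; 0.0705 -0.1315 0.7092]
step 2: x^-=[-2.2144, -0.3063, 0.6823]  P^-=[0.5760 -0.0191 0.0682; -0.0191 0.4674 0.0210; 0.0682 0.0210 0.5718]  S=[1.0250 -0.0553; -0.0553 0.6480]  K=[0.5642 0.2284; -0.1126 0.7127; -0.0544 0.2439]  nu=[0.9756, 0.6312]  x^+=[-1.5198, 0.0336, 0.7833]  P^+=[0.2302 -0.0387 0.0704; -0.0387 0.1164 -0.1016; 0.0704 -0.1016 0.5287]
step 3: x^-=[-1.6214, 0.0616, 0.8316]  P^-=[0.5611 -0.0206 0.0637; -0.0206 0.4582 0.0180; 0.0637 0.0180 0.4589]  S=[1.0059 -0.0514; -0.0514 0.6303]  K=[0.5604 0.2222; -0.1155 0.7169; -0.0360 0.2071]  nu=[4.6799, 1.0760]  x^+=[1.2401, 0.2923, 0.8859]  P^+=[0.2270 -0.0366 0.0606; -0.0366 0.1123 -0.0823; 0.0606 -0.0823 0.4298]
step 4: x^-=[1.4465, 0.5656, 0.5263]  P^-=[0.5562 -0.0206 0.0526; -0.0206 0.4578 0.0181; 0.0526 0.0181 0.3993]  S=[1.0030 -0.0512; -0.0512 0.6258]  K=[0.5594 0.2180; -0.1157 0.7215; -0.0348 0.1841]  nu=[-4.2471, -2.8952]  x^+=[-1.5606, -1.0319, 0.1410]  P^+=[0.2251 -0.0348 0.0519; -0.0348 0.1101 -0.0714; 0.0519 -0.0714 0.3762]
step 5: x^-=[-1.8114, -1.1506, 0.3299]  P^-=[0.5532 -0.0206 0.0437; -0.0206 0.4577 0.0183; 0.0437 0.0183 0.3677]  S=[1.0023 -0.0518; -0.0518 0.6233]  K=[0.5588 0.2152; -0.1152 0.7243; -0.0371 0.1707]  nu=[1.3151, -2.2016]  x^+=[-1.5503, -2.8966, -0.0947]  P^+=[0.2238 -0.0336 0.0461; -0.0336 0.1088 -0.0655; 0.0461 -0.0655 0.3475]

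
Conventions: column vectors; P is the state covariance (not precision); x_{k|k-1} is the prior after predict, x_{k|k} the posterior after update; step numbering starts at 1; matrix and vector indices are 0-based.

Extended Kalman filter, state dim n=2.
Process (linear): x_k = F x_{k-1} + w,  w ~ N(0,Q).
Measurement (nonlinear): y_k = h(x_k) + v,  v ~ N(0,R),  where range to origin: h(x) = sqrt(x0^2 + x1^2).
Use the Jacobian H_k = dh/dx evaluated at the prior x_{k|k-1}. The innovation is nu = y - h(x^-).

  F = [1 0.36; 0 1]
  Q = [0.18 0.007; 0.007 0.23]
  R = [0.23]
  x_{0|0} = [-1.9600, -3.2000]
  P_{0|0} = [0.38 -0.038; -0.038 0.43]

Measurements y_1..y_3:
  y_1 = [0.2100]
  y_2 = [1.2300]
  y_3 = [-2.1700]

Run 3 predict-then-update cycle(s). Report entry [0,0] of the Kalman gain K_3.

K[0,0] = -0.4941

step 1: x^-=[-3.1120, -3.2000]  P^-=[0.5884 0.1238; 0.1238 0.6600]  H_jac=[-0.6972 -0.7169]  S=[0.9789]  K=[-0.5097; -0.5715]  nu=[-4.2537]  x^+=[-0.9439, -0.7690]  P^+=[0.3341 -0.1614; -0.1614 0.3403]
step 2: x^-=[-1.2208, -0.7690]  P^-=[0.4420 -0.0319; -0.0319 0.5703]  H_jac=[-0.8461 -0.5330]  S=[0.6797]  K=[-0.5252; -0.4075]  nu=[-0.2128]  x^+=[-1.1090, -0.6823]  P^+=[0.2545 -0.1773; -0.1773 0.4574]
step 3: x^-=[-1.3546, -0.6823]  P^-=[0.3661 -0.0057; -0.0057 0.6874]  H_jac=[-0.8931 -0.4498]  S=[0.6565]  K=[-0.4941; -0.4632]  nu=[-3.6868]  x^+=[0.4670, 1.0256]  P^+=[0.2058 -0.1560; -0.1560 0.5465]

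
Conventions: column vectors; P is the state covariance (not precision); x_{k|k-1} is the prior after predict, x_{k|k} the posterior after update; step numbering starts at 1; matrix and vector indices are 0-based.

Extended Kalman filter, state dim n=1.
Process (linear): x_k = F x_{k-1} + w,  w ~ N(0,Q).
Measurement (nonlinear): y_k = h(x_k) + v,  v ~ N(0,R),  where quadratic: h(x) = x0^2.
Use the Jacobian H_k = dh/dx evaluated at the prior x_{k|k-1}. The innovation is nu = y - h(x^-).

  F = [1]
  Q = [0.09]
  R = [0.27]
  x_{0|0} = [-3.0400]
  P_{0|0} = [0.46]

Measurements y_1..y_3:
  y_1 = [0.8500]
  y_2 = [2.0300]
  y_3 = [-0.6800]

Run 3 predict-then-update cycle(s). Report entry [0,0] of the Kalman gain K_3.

K[0,0] = -0.2625

step 1: x^-=[-3.0400]  P^-=[0.5500]  H_jac=[-6.0800]  S=[20.6015]  K=[-0.1623]  nu=[-8.3916]  x^+=[-1.6779]  P^+=[0.0072]
step 2: x^-=[-1.6779]  P^-=[0.0972]  H_jac=[-3.3558]  S=[1.3647]  K=[-0.2390]  nu=[-0.7853]  x^+=[-1.4902]  P^+=[0.0192]
step 3: x^-=[-1.4902]  P^-=[0.1092]  H_jac=[-2.9803]  S=[1.2403]  K=[-0.2625]  nu=[-2.9006]  x^+=[-0.7288]  P^+=[0.0238]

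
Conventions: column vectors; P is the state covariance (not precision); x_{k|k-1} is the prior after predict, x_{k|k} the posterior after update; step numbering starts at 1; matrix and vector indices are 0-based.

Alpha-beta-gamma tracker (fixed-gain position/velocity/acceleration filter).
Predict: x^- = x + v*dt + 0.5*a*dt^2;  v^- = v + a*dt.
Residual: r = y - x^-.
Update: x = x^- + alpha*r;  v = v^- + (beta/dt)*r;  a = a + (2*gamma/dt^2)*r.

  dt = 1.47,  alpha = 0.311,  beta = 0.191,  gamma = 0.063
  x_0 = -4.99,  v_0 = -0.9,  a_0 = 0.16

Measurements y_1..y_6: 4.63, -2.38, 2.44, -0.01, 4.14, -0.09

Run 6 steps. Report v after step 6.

v_post = 1.1985

step 1: x_pred=-6.1401  r=10.7701  x^+=-2.7906  v^+=0.7346  a^+=0.7880
step 2: x_pred=-0.8594  r=-1.5206  x^+=-1.3323  v^+=1.6954  a^+=0.6993
step 3: x_pred=1.9155  r=0.5245  x^+=2.0786  v^+=2.7915  a^+=0.7299
step 4: x_pred=6.9708  r=-6.9808  x^+=4.7998  v^+=2.9575  a^+=0.3229
step 5: x_pred=9.4961  r=-5.3561  x^+=7.8304  v^+=2.7362  a^+=0.0106
step 6: x_pred=11.8639  r=-11.9539  x^+=8.1463  v^+=1.1985  a^+=-0.6865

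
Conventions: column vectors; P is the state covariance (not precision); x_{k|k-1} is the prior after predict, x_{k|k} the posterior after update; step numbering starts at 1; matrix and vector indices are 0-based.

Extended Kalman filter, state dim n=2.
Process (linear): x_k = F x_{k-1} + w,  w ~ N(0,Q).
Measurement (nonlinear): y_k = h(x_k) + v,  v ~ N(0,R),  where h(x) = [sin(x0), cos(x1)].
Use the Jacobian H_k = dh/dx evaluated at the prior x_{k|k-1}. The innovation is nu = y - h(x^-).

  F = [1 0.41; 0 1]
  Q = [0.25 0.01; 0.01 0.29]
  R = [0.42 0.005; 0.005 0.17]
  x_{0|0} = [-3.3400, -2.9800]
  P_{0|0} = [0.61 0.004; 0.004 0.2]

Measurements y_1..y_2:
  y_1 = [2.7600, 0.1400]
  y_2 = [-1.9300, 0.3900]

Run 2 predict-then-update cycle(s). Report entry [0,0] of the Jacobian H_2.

step 1: x^-=[-4.5618, -2.9800]  P^-=[0.8969 0.0960; 0.0960 0.4900]  H_jac=[-0.1500 0.0000; 0.0000 0.1609]  S=[0.4402 0.0027; 0.0027 0.1827]  K=[-0.3062 0.0890; -0.0354 0.4321]  nu=[1.7713, 1.1270]  x^+=[-5.0039, -2.5557]  P^+=[0.8543 0.0846; 0.0846 0.4554]
step 2: x^-=[-6.0517, -2.5557]  P^-=[1.2502 0.2813; 0.2813 0.7454]  H_jac=[0.9733 0.0000; 0.0000 0.5529]  S=[1.6044 0.1564; 0.1564 0.3979]  K=[0.7490 0.0965; 0.0725 1.0074]  nu=[-2.1594, 1.2232]  x^+=[-7.5512, -1.4799]  P^+=[0.3237 0.0364; 0.0364 0.3104]

H_jac[0,0] = 0.9733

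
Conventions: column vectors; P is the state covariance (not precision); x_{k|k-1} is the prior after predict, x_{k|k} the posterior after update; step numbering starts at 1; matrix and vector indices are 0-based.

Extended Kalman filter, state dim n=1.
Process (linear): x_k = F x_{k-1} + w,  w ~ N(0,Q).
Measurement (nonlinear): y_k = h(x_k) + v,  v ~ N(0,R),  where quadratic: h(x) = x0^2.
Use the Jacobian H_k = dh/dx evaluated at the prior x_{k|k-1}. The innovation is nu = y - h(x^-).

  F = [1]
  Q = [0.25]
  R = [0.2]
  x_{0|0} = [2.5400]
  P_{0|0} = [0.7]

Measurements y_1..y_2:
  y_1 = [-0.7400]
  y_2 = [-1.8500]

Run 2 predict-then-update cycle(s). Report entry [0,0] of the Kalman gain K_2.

step 1: x^-=[2.5400]  P^-=[0.9500]  H_jac=[5.0800]  S=[24.7161]  K=[0.1953]  nu=[-7.1916]  x^+=[1.1358]  P^+=[0.0077]
step 2: x^-=[1.1358]  P^-=[0.2577]  H_jac=[2.2716]  S=[1.5297]  K=[0.3827]  nu=[-3.1400]  x^+=[-0.0658]  P^+=[0.0337]

K[0,0] = 0.3827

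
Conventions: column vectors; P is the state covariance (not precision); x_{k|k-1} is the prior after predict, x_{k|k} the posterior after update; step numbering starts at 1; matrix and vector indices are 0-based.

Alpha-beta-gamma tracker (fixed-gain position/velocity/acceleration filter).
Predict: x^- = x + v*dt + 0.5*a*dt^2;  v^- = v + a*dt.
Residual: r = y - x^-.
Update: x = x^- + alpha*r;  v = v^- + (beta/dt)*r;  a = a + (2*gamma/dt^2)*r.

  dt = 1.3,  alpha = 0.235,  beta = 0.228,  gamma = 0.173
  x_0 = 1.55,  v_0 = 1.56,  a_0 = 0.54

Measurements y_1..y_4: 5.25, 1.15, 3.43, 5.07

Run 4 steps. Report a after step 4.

step 1: x_pred=4.0343  r=1.2157  x^+=4.3200  v^+=2.4752  a^+=0.7889
step 2: x_pred=8.2044  r=-7.0544  x^+=6.5466  v^+=2.2635  a^+=-0.6554
step 3: x_pred=8.9354  r=-5.5054  x^+=7.6416  v^+=0.4460  a^+=-1.7825
step 4: x_pred=6.7152  r=-1.6452  x^+=6.3286  v^+=-2.1598  a^+=-2.1194

a_post = -2.1194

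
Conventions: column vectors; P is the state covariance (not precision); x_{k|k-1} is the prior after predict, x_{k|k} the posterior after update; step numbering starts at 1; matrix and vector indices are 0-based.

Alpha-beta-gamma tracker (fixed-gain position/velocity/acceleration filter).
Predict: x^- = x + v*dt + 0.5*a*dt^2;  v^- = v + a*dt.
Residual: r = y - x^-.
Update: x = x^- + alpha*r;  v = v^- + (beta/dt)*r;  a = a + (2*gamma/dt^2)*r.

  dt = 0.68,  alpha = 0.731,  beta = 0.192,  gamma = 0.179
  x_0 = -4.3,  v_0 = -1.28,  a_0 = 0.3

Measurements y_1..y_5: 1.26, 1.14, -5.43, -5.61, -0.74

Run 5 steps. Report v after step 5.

step 1: x_pred=-5.1010  r=6.3610  x^+=-0.4511  v^+=0.7201  a^+=5.2249
step 2: x_pred=1.2465  r=-0.1065  x^+=1.1687  v^+=4.2429  a^+=5.1424
step 3: x_pred=5.2427  r=-10.6727  x^+=-2.5590  v^+=4.7262  a^+=-3.1207
step 4: x_pred=-0.0667  r=-5.5433  x^+=-4.1188  v^+=1.0390  a^+=-7.4124
step 5: x_pred=-5.1261  r=4.3861  x^+=-1.9199  v^+=-2.7630  a^+=-4.0166

v_post = -2.7630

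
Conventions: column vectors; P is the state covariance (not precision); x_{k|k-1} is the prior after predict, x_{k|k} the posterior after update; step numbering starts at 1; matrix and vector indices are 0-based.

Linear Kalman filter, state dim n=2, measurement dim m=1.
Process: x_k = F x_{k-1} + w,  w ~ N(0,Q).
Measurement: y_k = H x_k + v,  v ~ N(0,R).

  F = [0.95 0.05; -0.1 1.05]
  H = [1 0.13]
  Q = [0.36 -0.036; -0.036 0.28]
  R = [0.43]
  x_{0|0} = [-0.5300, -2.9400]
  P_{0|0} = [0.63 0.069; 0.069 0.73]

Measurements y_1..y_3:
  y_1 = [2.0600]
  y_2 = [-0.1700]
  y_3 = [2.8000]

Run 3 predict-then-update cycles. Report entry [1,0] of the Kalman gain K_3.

K[1,0] = 0.1119

step 1: x^-=[-0.6505, -3.0340]  P^-=[0.9370 0.0110; 0.0110 1.0766]  S=[1.3880]  K=[0.6761; 0.1087]  nu=[3.1049]  x^+=[1.4486, -2.6964]  P^+=[0.3025 -0.0911; -0.0911 1.0602]
step 2: x^-=[1.2414, -2.9761]  P^-=[0.6270 -0.0995; -0.0995 1.4710]  S=[1.0560]  K=[0.5815; 0.0869]  nu=[-1.0245]  x^+=[0.6456, -3.0651]  P^+=[0.2699 -0.1528; -0.1528 1.4631]
step 3: x^-=[0.4601, -3.2829]  P^-=[0.5927 -0.1365; -0.1365 1.9278]  S=[1.0198]  K=[0.5638; 0.1119]  nu=[2.7667]  x^+=[2.0200, -2.9734]  P^+=[0.2686 -0.2009; -0.2009 1.9151]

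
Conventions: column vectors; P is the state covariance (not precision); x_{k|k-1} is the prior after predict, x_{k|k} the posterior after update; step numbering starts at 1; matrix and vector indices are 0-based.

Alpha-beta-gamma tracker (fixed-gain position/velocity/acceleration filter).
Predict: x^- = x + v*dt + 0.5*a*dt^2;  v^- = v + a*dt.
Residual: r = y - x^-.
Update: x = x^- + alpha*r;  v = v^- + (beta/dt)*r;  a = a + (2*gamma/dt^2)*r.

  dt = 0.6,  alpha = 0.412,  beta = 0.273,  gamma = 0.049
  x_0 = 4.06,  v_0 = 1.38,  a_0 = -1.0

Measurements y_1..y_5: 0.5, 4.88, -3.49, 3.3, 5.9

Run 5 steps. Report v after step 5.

v_post = 0.0570

step 1: x_pred=4.7080  r=-4.2080  x^+=2.9743  v^+=-1.1346  a^+=-2.1455
step 2: x_pred=1.9073  r=2.9727  x^+=3.1321  v^+=-1.0694  a^+=-1.3363
step 3: x_pred=2.2499  r=-5.7399  x^+=-0.1149  v^+=-4.4828  a^+=-2.8988
step 4: x_pred=-3.3264  r=6.6264  x^+=-0.5963  v^+=-3.2071  a^+=-1.0950
step 5: x_pred=-2.7177  r=8.6177  x^+=0.8328  v^+=0.0570  a^+=1.2510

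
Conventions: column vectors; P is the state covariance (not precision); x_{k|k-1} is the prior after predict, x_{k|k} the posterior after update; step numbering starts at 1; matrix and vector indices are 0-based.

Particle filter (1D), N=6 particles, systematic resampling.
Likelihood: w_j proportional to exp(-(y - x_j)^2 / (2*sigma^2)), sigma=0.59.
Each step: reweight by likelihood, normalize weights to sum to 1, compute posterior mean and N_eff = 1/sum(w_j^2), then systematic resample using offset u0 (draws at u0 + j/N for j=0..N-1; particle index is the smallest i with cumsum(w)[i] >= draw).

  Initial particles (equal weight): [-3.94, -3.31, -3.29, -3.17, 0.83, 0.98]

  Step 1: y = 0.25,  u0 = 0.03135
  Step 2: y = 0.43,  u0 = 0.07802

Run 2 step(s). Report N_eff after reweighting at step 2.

step 1: w=[0.0000, 0.0000, 0.0000, 0.0000, 0.5701, 0.4299]  mean=0.8945  Neff=1.9614  idx=[4, 4, 4, 4, 5, 5]
step 2: w=[0.1776, 0.1776, 0.1776, 0.1776, 0.1447, 0.1447]  mean=0.8734  Neff=5.9486  idx=[0, 1, 2, 3, 4, 5]

N_eff = 5.9486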